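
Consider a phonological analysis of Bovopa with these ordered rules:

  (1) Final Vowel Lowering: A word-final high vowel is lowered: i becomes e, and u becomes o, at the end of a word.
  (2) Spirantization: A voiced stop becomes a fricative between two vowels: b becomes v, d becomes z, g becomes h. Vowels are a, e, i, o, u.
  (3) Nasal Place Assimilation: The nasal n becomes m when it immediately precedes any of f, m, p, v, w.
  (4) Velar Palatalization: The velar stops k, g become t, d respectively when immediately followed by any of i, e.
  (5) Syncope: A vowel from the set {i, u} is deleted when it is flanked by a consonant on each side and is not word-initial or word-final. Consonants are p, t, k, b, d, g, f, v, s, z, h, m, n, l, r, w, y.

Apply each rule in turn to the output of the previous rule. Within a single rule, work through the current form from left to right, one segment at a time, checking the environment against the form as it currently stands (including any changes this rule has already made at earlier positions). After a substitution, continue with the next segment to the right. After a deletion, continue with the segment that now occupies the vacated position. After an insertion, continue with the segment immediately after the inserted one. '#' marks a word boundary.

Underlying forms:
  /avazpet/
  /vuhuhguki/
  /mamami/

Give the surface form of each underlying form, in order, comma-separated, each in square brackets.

[avazpet], [vhhgte], [mamame]

/avazpet/:
  (1) Final Vowel Lowering: no change — [avazpet]
  (2) Spirantization: no change — [avazpet]
  (3) Nasal Place Assimilation: no change — [avazpet]
  (4) Velar Palatalization: no change — [avazpet]
  (5) Syncope: no change — [avazpet]
/vuhuhguki/:
  (1) Final Vowel Lowering: [vuhuhguki] → [vuhuhguke]
  (2) Spirantization: no change — [vuhuhguke]
  (3) Nasal Place Assimilation: no change — [vuhuhguke]
  (4) Velar Palatalization: [vuhuhguke] → [vuhuhgute]
  (5) Syncope: [vuhuhgute] → [vhhgte]
/mamami/:
  (1) Final Vowel Lowering: [mamami] → [mamame]
  (2) Spirantization: no change — [mamame]
  (3) Nasal Place Assimilation: no change — [mamame]
  (4) Velar Palatalization: no change — [mamame]
  (5) Syncope: no change — [mamame]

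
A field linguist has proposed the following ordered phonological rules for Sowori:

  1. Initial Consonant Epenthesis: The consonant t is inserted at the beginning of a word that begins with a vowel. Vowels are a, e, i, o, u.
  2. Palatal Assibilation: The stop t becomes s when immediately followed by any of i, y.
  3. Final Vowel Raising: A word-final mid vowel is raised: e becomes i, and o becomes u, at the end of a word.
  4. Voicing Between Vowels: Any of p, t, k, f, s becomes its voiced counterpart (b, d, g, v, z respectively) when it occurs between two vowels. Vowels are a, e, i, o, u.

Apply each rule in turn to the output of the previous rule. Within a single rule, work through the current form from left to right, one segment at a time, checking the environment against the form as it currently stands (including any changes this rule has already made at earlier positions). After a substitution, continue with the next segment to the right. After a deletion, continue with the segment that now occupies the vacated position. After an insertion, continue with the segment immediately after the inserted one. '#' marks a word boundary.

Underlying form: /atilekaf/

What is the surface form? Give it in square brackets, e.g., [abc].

1 Initial Consonant Epenthesis: [atilekaf] → [tatilekaf]
2 Palatal Assibilation: [tatilekaf] → [tasilekaf]
3 Final Vowel Raising: no change — [tasilekaf]
4 Voicing Between Vowels: [tasilekaf] → [tazilegaf]

[tazilegaf]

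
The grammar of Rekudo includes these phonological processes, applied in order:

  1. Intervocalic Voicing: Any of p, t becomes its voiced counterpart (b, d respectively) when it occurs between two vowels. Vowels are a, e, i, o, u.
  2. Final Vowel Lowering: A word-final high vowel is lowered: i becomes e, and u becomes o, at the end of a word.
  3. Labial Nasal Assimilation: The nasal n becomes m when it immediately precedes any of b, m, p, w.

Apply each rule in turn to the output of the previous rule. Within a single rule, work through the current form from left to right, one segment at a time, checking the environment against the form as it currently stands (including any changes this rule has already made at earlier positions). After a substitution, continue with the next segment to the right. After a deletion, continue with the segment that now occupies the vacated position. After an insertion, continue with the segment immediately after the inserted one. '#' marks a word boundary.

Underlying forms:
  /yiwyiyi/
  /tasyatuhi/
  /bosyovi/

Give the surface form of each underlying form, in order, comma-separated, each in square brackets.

[yiwyiye], [tasyaduhe], [bosyove]

/yiwyiyi/:
  1 Intervocalic Voicing: no change — [yiwyiyi]
  2 Final Vowel Lowering: [yiwyiyi] → [yiwyiye]
  3 Labial Nasal Assimilation: no change — [yiwyiye]
/tasyatuhi/:
  1 Intervocalic Voicing: [tasyatuhi] → [tasyaduhi]
  2 Final Vowel Lowering: [tasyaduhi] → [tasyaduhe]
  3 Labial Nasal Assimilation: no change — [tasyaduhe]
/bosyovi/:
  1 Intervocalic Voicing: no change — [bosyovi]
  2 Final Vowel Lowering: [bosyovi] → [bosyove]
  3 Labial Nasal Assimilation: no change — [bosyove]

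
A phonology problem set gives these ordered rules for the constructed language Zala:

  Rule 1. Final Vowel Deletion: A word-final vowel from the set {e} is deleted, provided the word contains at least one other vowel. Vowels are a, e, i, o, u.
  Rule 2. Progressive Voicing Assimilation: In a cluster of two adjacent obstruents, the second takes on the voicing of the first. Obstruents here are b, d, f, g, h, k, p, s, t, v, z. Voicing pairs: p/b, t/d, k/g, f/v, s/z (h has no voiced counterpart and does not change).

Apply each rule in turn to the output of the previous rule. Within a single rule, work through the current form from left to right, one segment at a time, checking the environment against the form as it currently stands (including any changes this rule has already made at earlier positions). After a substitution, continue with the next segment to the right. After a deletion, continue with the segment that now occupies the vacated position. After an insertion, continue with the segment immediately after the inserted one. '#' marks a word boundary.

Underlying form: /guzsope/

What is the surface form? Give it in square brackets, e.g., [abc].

Rule 1 Final Vowel Deletion: [guzsope] → [guzsop]
Rule 2 Progressive Voicing Assimilation: [guzsop] → [guzzop]

[guzzop]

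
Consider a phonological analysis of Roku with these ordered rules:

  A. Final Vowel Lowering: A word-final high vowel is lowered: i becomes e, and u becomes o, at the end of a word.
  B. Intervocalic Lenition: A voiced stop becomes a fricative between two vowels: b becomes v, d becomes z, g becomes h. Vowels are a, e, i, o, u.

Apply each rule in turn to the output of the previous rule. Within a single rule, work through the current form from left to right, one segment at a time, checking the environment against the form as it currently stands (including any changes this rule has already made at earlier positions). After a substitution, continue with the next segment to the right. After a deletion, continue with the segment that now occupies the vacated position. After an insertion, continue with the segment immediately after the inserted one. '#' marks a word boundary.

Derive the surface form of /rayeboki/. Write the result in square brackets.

A Final Vowel Lowering: [rayeboki] → [rayeboke]
B Intervocalic Lenition: [rayeboke] → [rayevoke]

[rayevoke]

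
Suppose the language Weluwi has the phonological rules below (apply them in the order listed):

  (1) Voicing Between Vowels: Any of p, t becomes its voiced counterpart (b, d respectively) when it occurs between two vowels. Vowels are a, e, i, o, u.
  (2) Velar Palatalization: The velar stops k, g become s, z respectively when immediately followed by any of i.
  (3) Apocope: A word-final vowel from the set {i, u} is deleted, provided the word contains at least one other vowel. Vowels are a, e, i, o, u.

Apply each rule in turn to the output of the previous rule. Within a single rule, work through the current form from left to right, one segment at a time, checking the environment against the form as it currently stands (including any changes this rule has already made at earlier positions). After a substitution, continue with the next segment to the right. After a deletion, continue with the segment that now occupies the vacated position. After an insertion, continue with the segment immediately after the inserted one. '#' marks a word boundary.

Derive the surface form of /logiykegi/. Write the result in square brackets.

[loziykez]

(1) Voicing Between Vowels: no change — [logiykegi]
(2) Velar Palatalization: [logiykegi] → [loziykezi]
(3) Apocope: [loziykezi] → [loziykez]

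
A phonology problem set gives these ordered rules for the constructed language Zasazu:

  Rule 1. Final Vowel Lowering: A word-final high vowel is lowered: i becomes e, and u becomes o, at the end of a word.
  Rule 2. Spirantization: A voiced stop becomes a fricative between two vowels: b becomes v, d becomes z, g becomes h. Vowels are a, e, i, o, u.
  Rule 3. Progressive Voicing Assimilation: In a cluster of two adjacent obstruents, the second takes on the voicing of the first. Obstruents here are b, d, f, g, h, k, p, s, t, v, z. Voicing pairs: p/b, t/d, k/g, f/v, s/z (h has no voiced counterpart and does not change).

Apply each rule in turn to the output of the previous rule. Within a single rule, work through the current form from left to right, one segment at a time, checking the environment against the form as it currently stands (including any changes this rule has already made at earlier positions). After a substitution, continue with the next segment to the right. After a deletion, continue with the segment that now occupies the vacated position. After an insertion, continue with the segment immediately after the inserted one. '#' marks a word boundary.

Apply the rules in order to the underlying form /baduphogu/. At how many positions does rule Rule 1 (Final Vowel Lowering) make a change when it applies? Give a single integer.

Rule 1 Final Vowel Lowering: [baduphogu] → [baduphogo]
Rule 2 Spirantization: [baduphogo] → [bazuphoho]
Rule 3 Progressive Voicing Assimilation: no change — [bazuphoho]
Rule Rule 1 changed 1 position(s).

1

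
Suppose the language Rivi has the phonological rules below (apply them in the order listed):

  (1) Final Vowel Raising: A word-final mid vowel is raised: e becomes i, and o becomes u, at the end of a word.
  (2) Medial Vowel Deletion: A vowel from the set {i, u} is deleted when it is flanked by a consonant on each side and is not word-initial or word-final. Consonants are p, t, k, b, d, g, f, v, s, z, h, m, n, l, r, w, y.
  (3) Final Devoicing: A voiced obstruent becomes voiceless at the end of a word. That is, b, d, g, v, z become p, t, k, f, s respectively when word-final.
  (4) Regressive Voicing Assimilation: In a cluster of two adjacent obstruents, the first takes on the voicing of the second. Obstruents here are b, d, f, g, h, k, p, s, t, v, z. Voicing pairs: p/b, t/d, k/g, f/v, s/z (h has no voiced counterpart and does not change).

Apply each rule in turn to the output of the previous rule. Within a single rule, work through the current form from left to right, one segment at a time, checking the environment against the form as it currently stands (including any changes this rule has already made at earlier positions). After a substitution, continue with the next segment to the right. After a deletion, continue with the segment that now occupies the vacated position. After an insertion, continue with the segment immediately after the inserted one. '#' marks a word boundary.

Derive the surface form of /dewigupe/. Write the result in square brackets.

(1) Final Vowel Raising: [dewigupe] → [dewigupi]
(2) Medial Vowel Deletion: [dewigupi] → [dewgpi]
(3) Final Devoicing: no change — [dewgpi]
(4) Regressive Voicing Assimilation: [dewgpi] → [dewkpi]

[dewkpi]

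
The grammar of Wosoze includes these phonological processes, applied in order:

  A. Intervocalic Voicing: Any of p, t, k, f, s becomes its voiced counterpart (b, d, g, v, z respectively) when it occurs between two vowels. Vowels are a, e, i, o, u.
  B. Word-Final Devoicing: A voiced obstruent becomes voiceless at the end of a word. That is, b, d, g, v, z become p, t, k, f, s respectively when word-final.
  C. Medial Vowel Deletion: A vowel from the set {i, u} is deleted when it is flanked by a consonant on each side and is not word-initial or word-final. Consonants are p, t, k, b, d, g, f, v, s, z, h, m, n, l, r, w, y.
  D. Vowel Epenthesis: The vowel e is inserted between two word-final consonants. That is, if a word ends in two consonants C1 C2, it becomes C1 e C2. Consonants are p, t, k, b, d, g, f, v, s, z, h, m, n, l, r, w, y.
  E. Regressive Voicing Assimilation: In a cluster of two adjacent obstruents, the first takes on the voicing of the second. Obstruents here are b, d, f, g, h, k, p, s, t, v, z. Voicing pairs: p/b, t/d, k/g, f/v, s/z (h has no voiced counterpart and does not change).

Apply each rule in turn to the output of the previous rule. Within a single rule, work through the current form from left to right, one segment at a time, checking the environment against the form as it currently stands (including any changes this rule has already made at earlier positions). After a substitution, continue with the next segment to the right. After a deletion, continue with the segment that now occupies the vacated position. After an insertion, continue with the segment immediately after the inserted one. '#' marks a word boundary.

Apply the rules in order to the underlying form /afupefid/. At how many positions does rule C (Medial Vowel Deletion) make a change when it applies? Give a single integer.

A Intervocalic Voicing: [afupefid] → [avubevid]
B Word-Final Devoicing: [avubevid] → [avubevit]
C Medial Vowel Deletion: [avubevit] → [avbevt]
D Vowel Epenthesis: [avbevt] → [avbevet]
E Regressive Voicing Assimilation: no change — [avbevet]
Rule C changed 2 position(s).

2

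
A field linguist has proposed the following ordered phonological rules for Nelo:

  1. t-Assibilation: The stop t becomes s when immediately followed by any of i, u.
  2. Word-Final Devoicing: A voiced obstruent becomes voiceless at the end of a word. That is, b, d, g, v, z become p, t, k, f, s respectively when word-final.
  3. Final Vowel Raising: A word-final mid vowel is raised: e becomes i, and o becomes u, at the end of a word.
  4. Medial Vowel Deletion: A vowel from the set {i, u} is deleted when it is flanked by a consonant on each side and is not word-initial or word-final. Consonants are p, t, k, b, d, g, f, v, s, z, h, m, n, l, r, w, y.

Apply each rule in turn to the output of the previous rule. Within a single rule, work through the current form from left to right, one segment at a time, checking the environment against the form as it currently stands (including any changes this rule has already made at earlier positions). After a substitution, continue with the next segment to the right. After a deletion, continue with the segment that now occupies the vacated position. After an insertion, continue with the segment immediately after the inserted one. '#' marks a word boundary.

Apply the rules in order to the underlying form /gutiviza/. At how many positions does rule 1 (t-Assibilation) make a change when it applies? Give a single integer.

1

1 t-Assibilation: [gutiviza] → [gusiviza]
2 Word-Final Devoicing: no change — [gusiviza]
3 Final Vowel Raising: no change — [gusiviza]
4 Medial Vowel Deletion: [gusiviza] → [gsvza]
Rule 1 changed 1 position(s).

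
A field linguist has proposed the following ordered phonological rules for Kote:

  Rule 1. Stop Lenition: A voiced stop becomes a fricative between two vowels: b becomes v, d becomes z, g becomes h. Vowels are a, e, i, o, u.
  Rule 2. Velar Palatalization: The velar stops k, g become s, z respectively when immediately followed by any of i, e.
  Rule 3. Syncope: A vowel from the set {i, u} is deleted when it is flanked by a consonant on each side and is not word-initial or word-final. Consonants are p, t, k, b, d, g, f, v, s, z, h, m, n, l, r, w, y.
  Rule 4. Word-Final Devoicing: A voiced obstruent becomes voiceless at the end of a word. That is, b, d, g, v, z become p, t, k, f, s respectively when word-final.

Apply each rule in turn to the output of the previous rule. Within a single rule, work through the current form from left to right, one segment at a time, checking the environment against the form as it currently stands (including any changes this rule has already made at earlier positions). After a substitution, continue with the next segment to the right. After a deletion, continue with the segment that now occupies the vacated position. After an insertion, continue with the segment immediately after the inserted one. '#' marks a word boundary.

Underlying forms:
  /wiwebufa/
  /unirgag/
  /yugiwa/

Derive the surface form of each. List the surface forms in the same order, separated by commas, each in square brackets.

[wwevfa], [unrgak], [yhwa]

/wiwebufa/:
  Rule 1 Stop Lenition: [wiwebufa] → [wiwevufa]
  Rule 2 Velar Palatalization: no change — [wiwevufa]
  Rule 3 Syncope: [wiwevufa] → [wwevfa]
  Rule 4 Word-Final Devoicing: no change — [wwevfa]
/unirgag/:
  Rule 1 Stop Lenition: no change — [unirgag]
  Rule 2 Velar Palatalization: no change — [unirgag]
  Rule 3 Syncope: [unirgag] → [unrgag]
  Rule 4 Word-Final Devoicing: [unrgag] → [unrgak]
/yugiwa/:
  Rule 1 Stop Lenition: [yugiwa] → [yuhiwa]
  Rule 2 Velar Palatalization: no change — [yuhiwa]
  Rule 3 Syncope: [yuhiwa] → [yhwa]
  Rule 4 Word-Final Devoicing: no change — [yhwa]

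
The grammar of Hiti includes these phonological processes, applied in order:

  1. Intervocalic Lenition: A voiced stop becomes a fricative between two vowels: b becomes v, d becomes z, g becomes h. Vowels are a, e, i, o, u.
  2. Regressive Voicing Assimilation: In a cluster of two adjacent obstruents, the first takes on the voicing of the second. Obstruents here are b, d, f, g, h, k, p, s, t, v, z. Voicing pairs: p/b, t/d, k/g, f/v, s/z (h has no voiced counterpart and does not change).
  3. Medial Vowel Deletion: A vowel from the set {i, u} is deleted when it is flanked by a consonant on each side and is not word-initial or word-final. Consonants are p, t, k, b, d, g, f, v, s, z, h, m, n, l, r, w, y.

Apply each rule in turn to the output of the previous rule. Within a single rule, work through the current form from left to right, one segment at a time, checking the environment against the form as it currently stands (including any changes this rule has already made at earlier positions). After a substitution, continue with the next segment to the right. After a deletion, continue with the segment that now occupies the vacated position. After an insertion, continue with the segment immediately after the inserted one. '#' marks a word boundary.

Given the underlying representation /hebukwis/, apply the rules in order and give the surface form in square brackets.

[hevkws]

1 Intervocalic Lenition: [hebukwis] → [hevukwis]
2 Regressive Voicing Assimilation: no change — [hevukwis]
3 Medial Vowel Deletion: [hevukwis] → [hevkws]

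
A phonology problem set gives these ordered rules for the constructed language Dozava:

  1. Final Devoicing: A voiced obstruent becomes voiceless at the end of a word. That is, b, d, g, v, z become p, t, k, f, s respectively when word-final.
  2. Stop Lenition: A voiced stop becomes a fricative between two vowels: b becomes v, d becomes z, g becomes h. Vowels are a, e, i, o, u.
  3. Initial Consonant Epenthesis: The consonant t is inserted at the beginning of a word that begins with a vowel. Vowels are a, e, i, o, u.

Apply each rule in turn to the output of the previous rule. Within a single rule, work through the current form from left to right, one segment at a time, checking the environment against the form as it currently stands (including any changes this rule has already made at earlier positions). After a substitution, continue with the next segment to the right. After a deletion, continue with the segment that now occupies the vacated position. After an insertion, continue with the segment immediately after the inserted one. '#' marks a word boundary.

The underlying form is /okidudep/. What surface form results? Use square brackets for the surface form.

1 Final Devoicing: no change — [okidudep]
2 Stop Lenition: [okidudep] → [okizuzep]
3 Initial Consonant Epenthesis: [okizuzep] → [tokizuzep]

[tokizuzep]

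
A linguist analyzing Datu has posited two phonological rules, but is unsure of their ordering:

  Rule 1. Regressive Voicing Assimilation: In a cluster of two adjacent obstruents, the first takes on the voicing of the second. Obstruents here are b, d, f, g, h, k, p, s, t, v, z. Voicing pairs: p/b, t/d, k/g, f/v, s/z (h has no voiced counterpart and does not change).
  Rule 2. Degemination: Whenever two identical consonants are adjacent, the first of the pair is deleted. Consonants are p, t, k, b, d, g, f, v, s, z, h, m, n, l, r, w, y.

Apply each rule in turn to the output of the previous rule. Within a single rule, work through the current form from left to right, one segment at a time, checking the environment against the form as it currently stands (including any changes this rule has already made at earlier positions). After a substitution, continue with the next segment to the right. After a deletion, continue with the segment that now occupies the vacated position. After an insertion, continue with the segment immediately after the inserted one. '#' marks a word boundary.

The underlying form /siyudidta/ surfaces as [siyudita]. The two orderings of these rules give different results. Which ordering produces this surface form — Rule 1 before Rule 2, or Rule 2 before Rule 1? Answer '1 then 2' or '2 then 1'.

Order 1 then 2:
  1 Regressive Voicing Assimilation: [siyudidta] → [siyuditta]
  2 Degemination: [siyuditta] → [siyudita]
  result: [siyudita]
Order 2 then 1:
  2 Degemination: no change — [siyudidta]
  1 Regressive Voicing Assimilation: [siyudidta] → [siyuditta]
  result: [siyuditta]

1 then 2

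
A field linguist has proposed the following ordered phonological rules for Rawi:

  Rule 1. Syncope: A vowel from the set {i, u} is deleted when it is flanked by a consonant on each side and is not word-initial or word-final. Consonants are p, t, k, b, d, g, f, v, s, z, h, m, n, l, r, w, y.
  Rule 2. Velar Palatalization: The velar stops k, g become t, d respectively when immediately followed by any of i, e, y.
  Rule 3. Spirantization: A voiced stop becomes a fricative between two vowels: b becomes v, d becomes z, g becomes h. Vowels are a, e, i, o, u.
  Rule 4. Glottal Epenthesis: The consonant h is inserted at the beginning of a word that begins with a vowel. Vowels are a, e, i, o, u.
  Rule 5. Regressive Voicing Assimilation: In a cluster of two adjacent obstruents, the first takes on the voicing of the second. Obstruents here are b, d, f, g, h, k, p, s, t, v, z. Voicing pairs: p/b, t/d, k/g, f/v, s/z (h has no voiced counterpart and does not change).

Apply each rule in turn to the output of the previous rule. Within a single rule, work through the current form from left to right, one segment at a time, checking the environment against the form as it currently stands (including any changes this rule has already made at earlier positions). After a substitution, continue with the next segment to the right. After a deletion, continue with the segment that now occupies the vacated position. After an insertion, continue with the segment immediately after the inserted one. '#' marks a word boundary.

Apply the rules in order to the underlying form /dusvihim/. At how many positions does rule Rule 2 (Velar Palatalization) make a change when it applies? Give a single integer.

0

Rule 1 Syncope: [dusvihim] → [dsvhm]
Rule 2 Velar Palatalization: no change — [dsvhm]
Rule 3 Spirantization: no change — [dsvhm]
Rule 4 Glottal Epenthesis: no change — [dsvhm]
Rule 5 Regressive Voicing Assimilation: [dsvhm] → [tzfhm]
Rule Rule 2 changed 0 position(s).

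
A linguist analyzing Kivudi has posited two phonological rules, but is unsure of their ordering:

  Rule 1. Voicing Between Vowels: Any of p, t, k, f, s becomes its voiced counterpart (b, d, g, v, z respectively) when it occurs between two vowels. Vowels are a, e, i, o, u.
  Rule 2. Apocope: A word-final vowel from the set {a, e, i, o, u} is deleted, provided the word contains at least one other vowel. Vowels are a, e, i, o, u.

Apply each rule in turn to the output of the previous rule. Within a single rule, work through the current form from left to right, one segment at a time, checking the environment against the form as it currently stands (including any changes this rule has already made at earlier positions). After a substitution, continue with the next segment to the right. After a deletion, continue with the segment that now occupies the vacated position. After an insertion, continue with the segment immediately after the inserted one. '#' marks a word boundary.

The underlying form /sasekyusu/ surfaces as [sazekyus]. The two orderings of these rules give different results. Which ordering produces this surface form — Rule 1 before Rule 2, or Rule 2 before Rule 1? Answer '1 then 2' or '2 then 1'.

Order 1 then 2:
  1 Voicing Between Vowels: [sasekyusu] → [sazekyuzu]
  2 Apocope: [sazekyuzu] → [sazekyuz]
  result: [sazekyuz]
Order 2 then 1:
  2 Apocope: [sasekyusu] → [sasekyus]
  1 Voicing Between Vowels: [sasekyus] → [sazekyus]
  result: [sazekyus]

2 then 1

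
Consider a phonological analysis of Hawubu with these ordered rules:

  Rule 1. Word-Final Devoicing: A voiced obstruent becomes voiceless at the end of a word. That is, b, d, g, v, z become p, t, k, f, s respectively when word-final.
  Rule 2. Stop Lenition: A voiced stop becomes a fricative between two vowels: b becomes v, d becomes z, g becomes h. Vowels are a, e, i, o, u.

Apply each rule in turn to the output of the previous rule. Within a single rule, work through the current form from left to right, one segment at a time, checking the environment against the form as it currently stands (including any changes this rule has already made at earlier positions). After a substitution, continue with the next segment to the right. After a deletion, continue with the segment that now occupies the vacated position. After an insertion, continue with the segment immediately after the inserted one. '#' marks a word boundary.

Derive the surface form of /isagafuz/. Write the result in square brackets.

Rule 1 Word-Final Devoicing: [isagafuz] → [isagafus]
Rule 2 Stop Lenition: [isagafus] → [isahafus]

[isahafus]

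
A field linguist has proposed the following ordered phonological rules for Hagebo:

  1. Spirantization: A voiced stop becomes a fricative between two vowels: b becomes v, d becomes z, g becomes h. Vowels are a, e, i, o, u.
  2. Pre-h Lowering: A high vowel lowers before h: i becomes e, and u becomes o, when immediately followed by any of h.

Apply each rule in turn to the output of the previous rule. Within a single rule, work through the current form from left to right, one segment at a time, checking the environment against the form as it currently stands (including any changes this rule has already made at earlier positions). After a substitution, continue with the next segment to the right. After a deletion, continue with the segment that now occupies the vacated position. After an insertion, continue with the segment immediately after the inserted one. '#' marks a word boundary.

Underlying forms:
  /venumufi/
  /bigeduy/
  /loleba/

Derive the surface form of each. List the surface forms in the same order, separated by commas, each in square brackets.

/venumufi/:
  1 Spirantization: no change — [venumufi]
  2 Pre-h Lowering: no change — [venumufi]
/bigeduy/:
  1 Spirantization: [bigeduy] → [bihezuy]
  2 Pre-h Lowering: [bihezuy] → [behezuy]
/loleba/:
  1 Spirantization: [loleba] → [loleva]
  2 Pre-h Lowering: no change — [loleva]

[venumufi], [behezuy], [loleva]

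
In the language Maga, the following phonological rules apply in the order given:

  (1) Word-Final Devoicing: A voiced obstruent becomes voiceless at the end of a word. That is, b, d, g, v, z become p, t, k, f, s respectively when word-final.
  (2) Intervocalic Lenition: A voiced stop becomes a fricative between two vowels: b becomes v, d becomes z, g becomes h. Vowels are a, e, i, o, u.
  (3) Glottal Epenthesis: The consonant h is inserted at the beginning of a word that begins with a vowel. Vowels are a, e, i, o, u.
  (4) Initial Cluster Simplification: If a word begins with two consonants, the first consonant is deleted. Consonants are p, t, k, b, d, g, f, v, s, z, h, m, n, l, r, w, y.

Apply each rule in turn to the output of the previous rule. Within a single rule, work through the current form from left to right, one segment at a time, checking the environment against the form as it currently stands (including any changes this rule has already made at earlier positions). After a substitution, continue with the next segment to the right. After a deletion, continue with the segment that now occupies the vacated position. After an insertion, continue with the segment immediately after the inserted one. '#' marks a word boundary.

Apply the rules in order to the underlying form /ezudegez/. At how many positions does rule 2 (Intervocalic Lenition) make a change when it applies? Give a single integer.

2

(1) Word-Final Devoicing: [ezudegez] → [ezudeges]
(2) Intervocalic Lenition: [ezudeges] → [ezuzehes]
(3) Glottal Epenthesis: [ezuzehes] → [hezuzehes]
(4) Initial Cluster Simplification: no change — [hezuzehes]
Rule 2 changed 2 position(s).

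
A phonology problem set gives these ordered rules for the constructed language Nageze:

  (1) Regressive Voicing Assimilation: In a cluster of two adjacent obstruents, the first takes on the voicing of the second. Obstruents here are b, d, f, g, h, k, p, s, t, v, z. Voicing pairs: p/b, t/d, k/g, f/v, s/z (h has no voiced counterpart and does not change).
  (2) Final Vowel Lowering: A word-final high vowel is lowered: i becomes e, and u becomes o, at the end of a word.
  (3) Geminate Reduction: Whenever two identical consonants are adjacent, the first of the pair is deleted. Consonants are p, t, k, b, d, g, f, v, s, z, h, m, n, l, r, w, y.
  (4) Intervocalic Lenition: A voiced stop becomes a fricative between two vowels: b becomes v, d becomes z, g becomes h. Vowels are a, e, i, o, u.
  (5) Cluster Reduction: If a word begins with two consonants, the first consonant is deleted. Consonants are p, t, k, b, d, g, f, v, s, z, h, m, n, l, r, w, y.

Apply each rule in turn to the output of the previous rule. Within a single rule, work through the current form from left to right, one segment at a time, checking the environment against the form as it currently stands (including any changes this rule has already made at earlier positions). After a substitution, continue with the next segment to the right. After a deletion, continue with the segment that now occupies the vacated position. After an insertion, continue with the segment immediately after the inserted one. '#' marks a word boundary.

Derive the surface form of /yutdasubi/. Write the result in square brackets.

(1) Regressive Voicing Assimilation: [yutdasubi] → [yuddasubi]
(2) Final Vowel Lowering: [yuddasubi] → [yuddasube]
(3) Geminate Reduction: [yuddasube] → [yudasube]
(4) Intervocalic Lenition: [yudasube] → [yuzasuve]
(5) Cluster Reduction: no change — [yuzasuve]

[yuzasuve]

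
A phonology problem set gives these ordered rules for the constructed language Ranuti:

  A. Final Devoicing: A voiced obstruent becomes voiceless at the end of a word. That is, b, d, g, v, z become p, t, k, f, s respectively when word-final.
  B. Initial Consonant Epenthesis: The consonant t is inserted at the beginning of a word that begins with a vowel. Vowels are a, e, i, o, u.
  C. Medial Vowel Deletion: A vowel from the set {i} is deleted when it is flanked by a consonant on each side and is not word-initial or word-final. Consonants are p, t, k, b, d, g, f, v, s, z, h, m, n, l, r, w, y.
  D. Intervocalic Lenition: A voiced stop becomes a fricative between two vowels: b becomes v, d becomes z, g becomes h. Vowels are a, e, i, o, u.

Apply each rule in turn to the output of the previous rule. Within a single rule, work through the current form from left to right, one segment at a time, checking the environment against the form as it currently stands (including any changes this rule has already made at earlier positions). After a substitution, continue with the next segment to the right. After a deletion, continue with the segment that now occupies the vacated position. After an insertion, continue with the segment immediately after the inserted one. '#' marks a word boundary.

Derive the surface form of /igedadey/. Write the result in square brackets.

[tgezazey]

A Final Devoicing: no change — [igedadey]
B Initial Consonant Epenthesis: [igedadey] → [tigedadey]
C Medial Vowel Deletion: [tigedadey] → [tgedadey]
D Intervocalic Lenition: [tgedadey] → [tgezazey]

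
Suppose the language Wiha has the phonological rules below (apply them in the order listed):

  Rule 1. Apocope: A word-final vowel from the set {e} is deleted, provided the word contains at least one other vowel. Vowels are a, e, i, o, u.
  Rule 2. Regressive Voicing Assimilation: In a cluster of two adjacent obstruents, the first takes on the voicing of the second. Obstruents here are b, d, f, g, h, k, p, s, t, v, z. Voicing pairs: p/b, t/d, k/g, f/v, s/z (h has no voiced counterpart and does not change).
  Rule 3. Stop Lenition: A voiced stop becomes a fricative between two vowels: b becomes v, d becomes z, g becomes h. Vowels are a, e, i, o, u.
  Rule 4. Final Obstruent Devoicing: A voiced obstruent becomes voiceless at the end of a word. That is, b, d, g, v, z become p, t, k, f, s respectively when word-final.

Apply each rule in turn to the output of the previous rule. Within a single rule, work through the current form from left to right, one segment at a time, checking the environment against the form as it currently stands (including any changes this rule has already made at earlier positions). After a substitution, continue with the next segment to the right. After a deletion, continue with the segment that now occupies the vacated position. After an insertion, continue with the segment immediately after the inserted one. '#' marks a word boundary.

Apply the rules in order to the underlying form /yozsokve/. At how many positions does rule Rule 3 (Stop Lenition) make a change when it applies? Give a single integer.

0

Rule 1 Apocope: [yozsokve] → [yozsokv]
Rule 2 Regressive Voicing Assimilation: [yozsokv] → [yossogv]
Rule 3 Stop Lenition: no change — [yossogv]
Rule 4 Final Obstruent Devoicing: [yossogv] → [yossogf]
Rule Rule 3 changed 0 position(s).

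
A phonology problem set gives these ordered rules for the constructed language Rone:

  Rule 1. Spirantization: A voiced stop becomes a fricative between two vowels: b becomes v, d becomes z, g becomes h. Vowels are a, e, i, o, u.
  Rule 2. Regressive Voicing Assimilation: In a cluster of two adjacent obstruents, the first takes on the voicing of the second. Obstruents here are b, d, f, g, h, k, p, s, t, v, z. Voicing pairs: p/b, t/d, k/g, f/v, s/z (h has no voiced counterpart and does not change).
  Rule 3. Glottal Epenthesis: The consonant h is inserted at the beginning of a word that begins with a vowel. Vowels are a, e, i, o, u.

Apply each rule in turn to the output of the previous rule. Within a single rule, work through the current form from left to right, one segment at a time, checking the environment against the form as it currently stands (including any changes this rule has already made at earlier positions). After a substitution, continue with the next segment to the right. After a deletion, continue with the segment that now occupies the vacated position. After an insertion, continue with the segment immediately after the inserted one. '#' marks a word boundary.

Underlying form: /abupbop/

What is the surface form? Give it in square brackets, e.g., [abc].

Rule 1 Spirantization: [abupbop] → [avupbop]
Rule 2 Regressive Voicing Assimilation: [avupbop] → [avubbop]
Rule 3 Glottal Epenthesis: [avubbop] → [havubbop]

[havubbop]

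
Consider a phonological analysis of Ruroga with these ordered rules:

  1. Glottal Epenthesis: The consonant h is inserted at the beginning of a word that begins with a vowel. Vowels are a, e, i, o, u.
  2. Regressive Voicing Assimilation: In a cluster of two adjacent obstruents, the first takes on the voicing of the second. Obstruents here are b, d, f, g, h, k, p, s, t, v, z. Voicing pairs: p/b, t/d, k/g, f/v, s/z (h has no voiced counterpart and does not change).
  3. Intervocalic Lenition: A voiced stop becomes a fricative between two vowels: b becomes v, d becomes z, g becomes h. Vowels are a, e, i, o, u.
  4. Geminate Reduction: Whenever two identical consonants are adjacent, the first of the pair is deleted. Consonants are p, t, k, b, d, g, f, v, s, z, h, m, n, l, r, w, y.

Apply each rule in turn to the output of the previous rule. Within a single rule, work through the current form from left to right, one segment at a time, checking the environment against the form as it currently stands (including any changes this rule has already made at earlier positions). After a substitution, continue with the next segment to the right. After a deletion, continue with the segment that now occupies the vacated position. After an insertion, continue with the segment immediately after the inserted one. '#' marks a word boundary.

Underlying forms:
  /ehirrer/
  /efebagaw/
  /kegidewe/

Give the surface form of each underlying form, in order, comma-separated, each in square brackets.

[hehirer], [hefevahaw], [kehizewe]

/ehirrer/:
  1 Glottal Epenthesis: [ehirrer] → [hehirrer]
  2 Regressive Voicing Assimilation: no change — [hehirrer]
  3 Intervocalic Lenition: no change — [hehirrer]
  4 Geminate Reduction: [hehirrer] → [hehirer]
/efebagaw/:
  1 Glottal Epenthesis: [efebagaw] → [hefebagaw]
  2 Regressive Voicing Assimilation: no change — [hefebagaw]
  3 Intervocalic Lenition: [hefebagaw] → [hefevahaw]
  4 Geminate Reduction: no change — [hefevahaw]
/kegidewe/:
  1 Glottal Epenthesis: no change — [kegidewe]
  2 Regressive Voicing Assimilation: no change — [kegidewe]
  3 Intervocalic Lenition: [kegidewe] → [kehizewe]
  4 Geminate Reduction: no change — [kehizewe]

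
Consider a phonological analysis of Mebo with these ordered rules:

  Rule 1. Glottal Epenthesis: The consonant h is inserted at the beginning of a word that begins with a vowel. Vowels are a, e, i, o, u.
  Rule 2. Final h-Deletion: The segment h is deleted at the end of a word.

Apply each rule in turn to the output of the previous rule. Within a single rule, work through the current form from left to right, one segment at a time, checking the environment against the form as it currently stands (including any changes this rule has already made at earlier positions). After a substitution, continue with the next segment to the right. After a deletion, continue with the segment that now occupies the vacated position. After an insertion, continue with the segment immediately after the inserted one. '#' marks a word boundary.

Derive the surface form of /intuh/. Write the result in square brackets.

[hintu]

Rule 1 Glottal Epenthesis: [intuh] → [hintuh]
Rule 2 Final h-Deletion: [hintuh] → [hintu]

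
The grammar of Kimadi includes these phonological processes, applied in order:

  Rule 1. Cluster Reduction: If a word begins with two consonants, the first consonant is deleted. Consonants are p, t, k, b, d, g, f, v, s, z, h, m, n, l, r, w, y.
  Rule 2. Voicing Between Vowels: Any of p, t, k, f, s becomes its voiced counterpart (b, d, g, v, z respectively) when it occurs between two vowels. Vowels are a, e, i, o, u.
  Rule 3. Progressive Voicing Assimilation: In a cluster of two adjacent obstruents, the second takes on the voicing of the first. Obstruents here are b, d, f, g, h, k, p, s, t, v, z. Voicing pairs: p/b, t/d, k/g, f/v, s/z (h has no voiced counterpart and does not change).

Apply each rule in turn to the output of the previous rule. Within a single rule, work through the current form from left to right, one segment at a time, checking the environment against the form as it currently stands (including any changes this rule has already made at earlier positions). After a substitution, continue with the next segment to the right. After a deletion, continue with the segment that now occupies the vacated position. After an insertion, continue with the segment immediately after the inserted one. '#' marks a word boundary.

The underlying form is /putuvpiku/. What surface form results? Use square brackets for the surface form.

Rule 1 Cluster Reduction: no change — [putuvpiku]
Rule 2 Voicing Between Vowels: [putuvpiku] → [puduvpigu]
Rule 3 Progressive Voicing Assimilation: [puduvpigu] → [puduvbigu]

[puduvbigu]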